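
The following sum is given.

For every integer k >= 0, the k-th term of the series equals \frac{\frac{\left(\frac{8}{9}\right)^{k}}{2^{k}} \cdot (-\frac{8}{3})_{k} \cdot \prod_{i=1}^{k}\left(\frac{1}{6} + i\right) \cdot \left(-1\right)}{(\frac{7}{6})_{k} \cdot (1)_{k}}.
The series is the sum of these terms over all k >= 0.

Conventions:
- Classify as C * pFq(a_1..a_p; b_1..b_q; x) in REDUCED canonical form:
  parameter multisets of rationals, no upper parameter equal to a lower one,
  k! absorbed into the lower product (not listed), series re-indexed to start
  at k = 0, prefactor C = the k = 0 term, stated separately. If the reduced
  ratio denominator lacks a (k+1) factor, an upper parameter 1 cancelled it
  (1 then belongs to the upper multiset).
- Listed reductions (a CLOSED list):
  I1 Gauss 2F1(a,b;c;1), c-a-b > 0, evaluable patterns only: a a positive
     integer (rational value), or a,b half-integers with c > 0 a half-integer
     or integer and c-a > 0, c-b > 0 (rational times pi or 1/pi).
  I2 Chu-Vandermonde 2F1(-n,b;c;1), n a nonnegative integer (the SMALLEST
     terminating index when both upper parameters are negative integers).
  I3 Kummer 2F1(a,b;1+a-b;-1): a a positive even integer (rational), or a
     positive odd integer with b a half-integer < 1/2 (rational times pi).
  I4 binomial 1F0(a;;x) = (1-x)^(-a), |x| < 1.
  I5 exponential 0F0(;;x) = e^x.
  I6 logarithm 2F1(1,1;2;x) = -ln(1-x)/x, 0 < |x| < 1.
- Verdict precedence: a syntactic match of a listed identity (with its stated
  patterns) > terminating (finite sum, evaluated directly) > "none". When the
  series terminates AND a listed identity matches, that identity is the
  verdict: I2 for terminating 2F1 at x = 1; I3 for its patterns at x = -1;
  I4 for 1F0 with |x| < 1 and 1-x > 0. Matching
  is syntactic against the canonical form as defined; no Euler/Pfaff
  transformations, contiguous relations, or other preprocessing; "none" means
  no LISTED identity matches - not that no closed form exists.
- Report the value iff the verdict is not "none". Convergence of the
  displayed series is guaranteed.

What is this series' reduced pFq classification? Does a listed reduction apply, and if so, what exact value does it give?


The tell: from the first term -1: the running product (prefactor -1) telescopes to a rising factorial.
Adjacent-term ratio: r(k) = \frac{4}{9} * (k-\frac{8}{3}) / [(k+1)] - rational; roots negated = parameters, x = \frac{4}{9}, C = -1.

Classification (C = -1): 1F0 with upper {-\frac{8}{3}}, lower {-}, argument x = \frac{4}{9}. Verdict (x = \frac{4}{9}): binomial (I4) applies (the 1F0 binomial series: exponent 8/3, x = \frac{4}{9}). Exact value: \left(-1\right) \cdot \left(\frac{5}{9}\right)^{\frac{8}{3}}.


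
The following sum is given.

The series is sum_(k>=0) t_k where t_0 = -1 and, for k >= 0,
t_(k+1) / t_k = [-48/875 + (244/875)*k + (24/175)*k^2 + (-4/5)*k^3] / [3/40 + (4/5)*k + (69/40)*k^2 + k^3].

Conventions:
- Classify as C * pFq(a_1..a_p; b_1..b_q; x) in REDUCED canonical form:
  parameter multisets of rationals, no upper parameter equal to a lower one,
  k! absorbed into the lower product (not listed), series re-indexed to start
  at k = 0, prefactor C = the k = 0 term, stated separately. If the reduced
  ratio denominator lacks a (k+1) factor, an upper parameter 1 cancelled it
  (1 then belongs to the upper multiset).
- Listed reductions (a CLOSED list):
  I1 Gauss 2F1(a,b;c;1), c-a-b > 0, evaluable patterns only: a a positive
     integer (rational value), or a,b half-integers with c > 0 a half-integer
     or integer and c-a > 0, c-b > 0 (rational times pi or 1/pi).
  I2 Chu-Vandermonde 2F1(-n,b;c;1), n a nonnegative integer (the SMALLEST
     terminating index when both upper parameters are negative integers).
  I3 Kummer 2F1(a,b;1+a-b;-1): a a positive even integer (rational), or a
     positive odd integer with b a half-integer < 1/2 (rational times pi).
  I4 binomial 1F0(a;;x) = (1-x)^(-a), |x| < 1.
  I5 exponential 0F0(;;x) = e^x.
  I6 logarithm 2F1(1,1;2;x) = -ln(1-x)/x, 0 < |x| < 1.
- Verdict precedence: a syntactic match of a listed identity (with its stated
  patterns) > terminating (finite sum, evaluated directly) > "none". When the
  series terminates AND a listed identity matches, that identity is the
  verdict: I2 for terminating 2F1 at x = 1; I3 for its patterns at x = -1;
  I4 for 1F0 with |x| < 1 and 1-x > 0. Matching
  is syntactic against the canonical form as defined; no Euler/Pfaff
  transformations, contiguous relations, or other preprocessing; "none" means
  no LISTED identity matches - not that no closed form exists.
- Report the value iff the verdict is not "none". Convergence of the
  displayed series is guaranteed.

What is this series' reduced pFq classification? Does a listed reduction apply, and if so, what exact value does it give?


x = -4/5 here; the reduced form reads 2F1, upper {-4/7, -1/5}, lower {1/8}, C = -1. Verdict: none here - no I1-I6 shape fits x = -4/5 with lower {1/8}.

First insight: with t_0 = -1, factor the ratio over Q (prefactor -1): negated roots = parameters.
Ratio: r(k) = (-4/5) * (k-4/7) (k-1/5) / [(k+1/8) (k+1)] - rational in k, leading ratio (-4/5); with t_0 = -1, classification follows.


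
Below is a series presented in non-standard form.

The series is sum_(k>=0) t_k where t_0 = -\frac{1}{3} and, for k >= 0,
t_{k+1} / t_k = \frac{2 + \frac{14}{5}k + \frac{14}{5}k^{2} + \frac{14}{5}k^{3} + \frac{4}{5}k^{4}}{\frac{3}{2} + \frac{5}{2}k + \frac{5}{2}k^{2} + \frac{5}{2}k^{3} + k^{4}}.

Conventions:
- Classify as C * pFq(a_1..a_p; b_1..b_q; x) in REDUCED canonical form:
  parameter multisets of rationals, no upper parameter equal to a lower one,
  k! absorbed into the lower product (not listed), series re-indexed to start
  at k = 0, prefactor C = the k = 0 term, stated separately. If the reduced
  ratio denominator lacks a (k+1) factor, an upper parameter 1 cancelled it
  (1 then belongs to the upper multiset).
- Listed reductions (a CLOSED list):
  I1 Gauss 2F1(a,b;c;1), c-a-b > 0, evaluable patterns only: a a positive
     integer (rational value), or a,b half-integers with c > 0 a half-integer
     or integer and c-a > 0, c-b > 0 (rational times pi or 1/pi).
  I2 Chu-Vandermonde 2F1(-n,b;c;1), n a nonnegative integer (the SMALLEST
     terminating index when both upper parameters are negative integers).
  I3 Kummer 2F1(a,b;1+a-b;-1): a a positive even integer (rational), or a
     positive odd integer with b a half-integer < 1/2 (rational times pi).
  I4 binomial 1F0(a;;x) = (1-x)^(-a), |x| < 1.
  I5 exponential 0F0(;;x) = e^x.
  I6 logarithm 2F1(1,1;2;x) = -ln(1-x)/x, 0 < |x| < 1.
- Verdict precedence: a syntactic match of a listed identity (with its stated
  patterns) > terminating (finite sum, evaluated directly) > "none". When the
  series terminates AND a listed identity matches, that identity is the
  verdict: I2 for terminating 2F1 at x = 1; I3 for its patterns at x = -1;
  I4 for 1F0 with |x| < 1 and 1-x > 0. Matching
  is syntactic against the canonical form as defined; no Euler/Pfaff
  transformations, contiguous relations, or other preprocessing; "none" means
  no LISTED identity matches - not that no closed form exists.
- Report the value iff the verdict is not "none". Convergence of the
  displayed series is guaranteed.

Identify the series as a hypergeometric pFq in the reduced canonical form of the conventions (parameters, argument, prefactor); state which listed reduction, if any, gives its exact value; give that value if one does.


Canonical form: C = -\frac{1}{3} times 2F1 with upper {1, \frac{5}{2}}, lower {\frac{3}{2}}, x = \frac{4}{5}. Verdict: none here - no I1-I6 shape fits x = \frac{4}{5} with lower {\frac{3}{2}}.

Key step: with t_0 = -\frac{1}{3}, cancel k^2 + 1 from the displayed ratio first; then prefactor -1/3.
Adjacent-term ratio: r(k) = \frac{4}{5} * (k+1) (k+\frac{5}{2}) / [(k+\frac{3}{2}) (k+1)] - poly over poly, x = \frac{4}{5} from leading terms; C = -\frac{1}{3} at k = 0.


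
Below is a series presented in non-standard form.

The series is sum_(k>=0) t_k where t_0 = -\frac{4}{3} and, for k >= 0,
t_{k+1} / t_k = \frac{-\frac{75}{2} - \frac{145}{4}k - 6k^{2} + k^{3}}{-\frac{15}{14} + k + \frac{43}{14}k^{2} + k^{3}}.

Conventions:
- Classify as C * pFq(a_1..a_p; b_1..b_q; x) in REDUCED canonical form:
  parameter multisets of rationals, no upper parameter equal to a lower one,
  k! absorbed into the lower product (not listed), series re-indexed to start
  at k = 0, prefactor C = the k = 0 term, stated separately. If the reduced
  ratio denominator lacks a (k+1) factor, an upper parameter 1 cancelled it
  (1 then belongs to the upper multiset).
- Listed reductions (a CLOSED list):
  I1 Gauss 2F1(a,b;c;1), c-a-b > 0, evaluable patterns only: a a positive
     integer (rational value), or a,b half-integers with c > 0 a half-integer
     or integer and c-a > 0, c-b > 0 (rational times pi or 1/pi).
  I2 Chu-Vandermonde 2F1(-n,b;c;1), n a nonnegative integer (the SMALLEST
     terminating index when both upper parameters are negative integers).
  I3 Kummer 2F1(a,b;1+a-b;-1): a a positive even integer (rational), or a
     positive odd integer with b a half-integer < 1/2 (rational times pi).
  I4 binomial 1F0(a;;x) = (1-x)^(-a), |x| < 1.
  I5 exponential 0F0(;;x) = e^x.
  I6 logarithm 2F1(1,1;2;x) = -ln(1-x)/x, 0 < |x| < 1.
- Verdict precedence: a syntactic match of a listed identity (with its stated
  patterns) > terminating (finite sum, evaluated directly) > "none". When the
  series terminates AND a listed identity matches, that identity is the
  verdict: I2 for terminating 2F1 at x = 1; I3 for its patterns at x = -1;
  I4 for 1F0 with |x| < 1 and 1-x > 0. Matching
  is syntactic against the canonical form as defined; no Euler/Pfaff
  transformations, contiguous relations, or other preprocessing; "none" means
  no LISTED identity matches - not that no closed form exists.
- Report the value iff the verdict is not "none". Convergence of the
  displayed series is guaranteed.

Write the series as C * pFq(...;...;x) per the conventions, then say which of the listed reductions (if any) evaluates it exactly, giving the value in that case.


The tell: from the first term -\frac{4}{3}: factor the ratio over Q (prefactor -4/3): negated roots = parameters.
Adjacent-term ratio: r(k) = 1 * (k-10) (k+\frac{3}{2}) / [(k-\frac{3}{7}) (k+1)] - rational; roots negated = parameters, x = 1, C = -\frac{4}{3}.

The series (x = 1) is 2F1: upper {-10, \frac{3}{2}}, lower {-\frac{3}{7}}, prefactor -\frac{4}{3}. Verdict: Chu-Vandermonde (I2) applies (terminating 2F1 at x = 1 with n = 10, b = 3/2, c = -\frac{3}{7}). Its exact value is \frac{85792353}{3195535360}.


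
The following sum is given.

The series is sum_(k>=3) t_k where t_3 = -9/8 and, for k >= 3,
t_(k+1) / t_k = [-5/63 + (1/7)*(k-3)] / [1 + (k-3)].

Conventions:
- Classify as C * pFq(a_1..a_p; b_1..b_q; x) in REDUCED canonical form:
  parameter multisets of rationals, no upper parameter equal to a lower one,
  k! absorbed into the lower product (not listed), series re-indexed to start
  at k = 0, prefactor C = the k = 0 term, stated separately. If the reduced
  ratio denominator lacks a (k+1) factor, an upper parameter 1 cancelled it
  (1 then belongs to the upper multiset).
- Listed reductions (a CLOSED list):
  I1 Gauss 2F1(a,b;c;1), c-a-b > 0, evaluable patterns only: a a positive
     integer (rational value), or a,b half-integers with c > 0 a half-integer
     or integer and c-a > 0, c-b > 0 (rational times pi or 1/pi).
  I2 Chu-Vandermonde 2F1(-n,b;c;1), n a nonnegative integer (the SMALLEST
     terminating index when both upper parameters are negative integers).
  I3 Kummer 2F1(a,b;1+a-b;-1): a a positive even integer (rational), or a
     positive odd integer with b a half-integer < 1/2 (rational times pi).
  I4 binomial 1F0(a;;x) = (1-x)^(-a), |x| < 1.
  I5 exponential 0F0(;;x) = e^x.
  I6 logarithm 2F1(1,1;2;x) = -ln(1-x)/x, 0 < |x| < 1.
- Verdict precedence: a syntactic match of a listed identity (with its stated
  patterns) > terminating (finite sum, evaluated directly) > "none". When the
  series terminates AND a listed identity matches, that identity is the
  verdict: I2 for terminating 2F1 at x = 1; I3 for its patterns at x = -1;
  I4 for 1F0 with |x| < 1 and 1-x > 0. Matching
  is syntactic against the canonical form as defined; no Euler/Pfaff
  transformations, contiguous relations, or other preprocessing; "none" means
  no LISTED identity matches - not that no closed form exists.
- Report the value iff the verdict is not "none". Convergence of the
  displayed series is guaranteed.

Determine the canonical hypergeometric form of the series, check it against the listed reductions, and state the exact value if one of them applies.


This is -9/8 * 1F0(-5/9; -; 1/7) in reduced canonical form. Verdict: the I4 binomial reduction fires (the 1F0 binomial series: exponent 5/9, x = 1/7). Sum: (-9/8) * (6/7)^(5/9).

Structural cue: t_0 being -9/8, roots of the ratio polynomials (C = -9/8, x = 1/7) are the negated parameters.
Term ratio: r(k) = (1/7) * (k-5/9) / [(k+1)] ; factor over Q: parameters, x = (1/7), and C = -9/8.


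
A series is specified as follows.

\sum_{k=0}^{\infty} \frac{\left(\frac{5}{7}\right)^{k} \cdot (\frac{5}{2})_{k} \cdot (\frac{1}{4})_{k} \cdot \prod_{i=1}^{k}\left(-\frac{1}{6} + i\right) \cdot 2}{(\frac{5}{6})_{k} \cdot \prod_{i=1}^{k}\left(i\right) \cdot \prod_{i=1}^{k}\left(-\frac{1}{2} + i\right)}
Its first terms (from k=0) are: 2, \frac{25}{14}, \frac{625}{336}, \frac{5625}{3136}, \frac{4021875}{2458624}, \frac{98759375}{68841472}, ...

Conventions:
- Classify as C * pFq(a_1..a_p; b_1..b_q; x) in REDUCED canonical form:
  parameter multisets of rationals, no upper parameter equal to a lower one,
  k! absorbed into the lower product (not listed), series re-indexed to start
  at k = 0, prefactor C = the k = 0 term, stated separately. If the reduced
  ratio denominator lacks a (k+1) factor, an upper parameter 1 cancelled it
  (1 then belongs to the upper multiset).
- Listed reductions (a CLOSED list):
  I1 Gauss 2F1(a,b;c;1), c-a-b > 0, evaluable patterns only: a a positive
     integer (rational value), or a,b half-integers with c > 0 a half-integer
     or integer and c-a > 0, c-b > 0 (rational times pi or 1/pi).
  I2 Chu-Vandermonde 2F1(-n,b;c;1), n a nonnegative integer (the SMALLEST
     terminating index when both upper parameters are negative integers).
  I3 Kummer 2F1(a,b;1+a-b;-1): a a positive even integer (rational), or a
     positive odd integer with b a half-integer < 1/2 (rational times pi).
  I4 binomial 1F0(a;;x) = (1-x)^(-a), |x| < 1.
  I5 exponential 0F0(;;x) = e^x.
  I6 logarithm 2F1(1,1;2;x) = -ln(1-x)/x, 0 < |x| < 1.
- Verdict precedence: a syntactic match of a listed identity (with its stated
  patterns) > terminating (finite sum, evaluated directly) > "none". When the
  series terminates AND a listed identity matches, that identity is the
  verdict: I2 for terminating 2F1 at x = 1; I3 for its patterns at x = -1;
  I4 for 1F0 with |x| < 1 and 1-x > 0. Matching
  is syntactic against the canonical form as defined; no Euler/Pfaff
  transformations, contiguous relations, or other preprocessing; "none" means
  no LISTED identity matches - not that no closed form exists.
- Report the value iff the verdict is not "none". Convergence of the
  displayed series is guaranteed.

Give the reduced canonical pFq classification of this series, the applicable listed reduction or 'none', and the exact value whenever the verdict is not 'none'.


Reduced: x = \frac{5}{7}, 2F1, upper = {\frac{1}{4}, \frac{5}{2}}, lower = {\frac{1}{2}}, C = 2. Verdict: none - at argument \frac{5}{7} the multisets {\frac{1}{4}, \frac{5}{2}} ; {\frac{1}{2}} match no listed identity.

The tell: t_0 = 2 here, and the running product (C = 2) telescopes to a rising factorial.
Consecutive-term ratio: r(k) = \frac{5}{7} * (k+\frac{1}{4}) (k+\frac{5}{2}) / [(k+\frac{1}{2}) (k+1)] - rational in k, leading ratio \frac{5}{7}; with t_0 = 2, classification follows.


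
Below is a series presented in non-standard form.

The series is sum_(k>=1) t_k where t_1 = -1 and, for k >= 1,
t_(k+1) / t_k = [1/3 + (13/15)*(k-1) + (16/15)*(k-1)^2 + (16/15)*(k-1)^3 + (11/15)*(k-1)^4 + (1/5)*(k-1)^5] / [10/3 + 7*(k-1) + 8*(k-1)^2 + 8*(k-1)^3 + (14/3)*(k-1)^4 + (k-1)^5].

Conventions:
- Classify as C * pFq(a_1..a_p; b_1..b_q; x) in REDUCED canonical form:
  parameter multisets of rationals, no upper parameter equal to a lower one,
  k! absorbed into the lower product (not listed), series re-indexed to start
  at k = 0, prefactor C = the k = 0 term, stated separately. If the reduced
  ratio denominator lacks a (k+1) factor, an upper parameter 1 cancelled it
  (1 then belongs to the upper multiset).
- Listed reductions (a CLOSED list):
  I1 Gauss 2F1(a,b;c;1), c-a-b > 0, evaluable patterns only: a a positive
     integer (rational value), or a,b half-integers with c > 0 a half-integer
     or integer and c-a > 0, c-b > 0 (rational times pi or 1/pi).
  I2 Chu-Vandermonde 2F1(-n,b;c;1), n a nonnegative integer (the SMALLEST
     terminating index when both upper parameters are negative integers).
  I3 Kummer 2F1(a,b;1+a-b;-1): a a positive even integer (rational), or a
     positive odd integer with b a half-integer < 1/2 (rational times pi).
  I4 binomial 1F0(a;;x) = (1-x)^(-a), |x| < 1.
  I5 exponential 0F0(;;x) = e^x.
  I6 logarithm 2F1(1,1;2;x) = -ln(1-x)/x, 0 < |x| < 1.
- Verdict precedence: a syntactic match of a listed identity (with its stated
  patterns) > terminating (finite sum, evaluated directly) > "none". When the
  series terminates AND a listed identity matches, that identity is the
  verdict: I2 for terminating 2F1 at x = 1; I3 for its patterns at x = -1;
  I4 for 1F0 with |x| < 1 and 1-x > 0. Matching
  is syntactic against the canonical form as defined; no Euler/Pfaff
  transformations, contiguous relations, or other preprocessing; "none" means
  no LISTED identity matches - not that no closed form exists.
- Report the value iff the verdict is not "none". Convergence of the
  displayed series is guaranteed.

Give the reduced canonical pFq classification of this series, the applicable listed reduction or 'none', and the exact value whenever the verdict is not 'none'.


Key step: t_0 = -1 here, and the parameter 5/3 appears in both the upper and lower lists and cancels (alongside the other common factor).
Consecutive-term ratio: r(k) = (1/5) * (k+1) (k+1) / [(k+2) (k+1)] - rational in k, leading ratio (1/5); with t_0 = -1, classification follows.

At argument 1/5: a 2F1 with upper {1, 1}, lower {2}, scaled by C = -1. Verdict at x = 1/5: the I6 logarithm reduction matches (the logarithm: parameters (1,1;2), x = 1/5). Sum: 5 * ln(4/5).


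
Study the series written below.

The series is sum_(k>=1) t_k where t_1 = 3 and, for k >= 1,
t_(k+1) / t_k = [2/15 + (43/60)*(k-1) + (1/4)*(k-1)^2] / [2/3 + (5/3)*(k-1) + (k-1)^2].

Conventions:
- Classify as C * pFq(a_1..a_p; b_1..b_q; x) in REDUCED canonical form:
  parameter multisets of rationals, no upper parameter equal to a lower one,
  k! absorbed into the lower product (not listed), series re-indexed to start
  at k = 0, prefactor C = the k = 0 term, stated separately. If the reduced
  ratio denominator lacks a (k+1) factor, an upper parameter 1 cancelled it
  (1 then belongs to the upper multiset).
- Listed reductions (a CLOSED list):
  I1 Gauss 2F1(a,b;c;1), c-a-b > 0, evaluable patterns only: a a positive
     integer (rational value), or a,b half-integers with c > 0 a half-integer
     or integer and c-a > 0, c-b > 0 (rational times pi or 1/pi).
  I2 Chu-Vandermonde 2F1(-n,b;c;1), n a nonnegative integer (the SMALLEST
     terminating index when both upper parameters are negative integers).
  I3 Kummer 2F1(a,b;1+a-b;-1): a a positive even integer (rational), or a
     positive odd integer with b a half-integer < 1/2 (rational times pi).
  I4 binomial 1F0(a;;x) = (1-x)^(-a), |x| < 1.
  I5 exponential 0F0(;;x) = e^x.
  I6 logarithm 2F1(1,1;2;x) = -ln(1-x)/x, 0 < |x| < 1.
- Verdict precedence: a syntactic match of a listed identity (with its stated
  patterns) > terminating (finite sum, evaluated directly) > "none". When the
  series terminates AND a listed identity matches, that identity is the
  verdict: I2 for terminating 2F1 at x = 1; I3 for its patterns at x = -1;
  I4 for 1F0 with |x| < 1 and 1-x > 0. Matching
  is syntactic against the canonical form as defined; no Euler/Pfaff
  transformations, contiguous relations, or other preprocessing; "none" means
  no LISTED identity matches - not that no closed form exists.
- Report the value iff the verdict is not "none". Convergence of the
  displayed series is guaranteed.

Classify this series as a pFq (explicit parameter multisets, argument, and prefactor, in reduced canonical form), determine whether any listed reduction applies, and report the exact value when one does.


Canonical form: C = 3 times 2F1 with upper {1/5, 8/3}, lower {2/3}, x = 1/4. Verdict: none. Every listed pattern misses the 2F1 form at 1/4, upper {1/5, 8/3}.

Key observation: t_0 = 3 here, and the expanded ratio factors over Q; prefactor 3, roots give parameters.
Consecutive-term ratio: r(k) = (1/4) * (k+1/5) (k+8/3) / [(k+2/3) (k+1)] - rational in k, leading ratio (1/4); with t_0 = 3, classification follows.


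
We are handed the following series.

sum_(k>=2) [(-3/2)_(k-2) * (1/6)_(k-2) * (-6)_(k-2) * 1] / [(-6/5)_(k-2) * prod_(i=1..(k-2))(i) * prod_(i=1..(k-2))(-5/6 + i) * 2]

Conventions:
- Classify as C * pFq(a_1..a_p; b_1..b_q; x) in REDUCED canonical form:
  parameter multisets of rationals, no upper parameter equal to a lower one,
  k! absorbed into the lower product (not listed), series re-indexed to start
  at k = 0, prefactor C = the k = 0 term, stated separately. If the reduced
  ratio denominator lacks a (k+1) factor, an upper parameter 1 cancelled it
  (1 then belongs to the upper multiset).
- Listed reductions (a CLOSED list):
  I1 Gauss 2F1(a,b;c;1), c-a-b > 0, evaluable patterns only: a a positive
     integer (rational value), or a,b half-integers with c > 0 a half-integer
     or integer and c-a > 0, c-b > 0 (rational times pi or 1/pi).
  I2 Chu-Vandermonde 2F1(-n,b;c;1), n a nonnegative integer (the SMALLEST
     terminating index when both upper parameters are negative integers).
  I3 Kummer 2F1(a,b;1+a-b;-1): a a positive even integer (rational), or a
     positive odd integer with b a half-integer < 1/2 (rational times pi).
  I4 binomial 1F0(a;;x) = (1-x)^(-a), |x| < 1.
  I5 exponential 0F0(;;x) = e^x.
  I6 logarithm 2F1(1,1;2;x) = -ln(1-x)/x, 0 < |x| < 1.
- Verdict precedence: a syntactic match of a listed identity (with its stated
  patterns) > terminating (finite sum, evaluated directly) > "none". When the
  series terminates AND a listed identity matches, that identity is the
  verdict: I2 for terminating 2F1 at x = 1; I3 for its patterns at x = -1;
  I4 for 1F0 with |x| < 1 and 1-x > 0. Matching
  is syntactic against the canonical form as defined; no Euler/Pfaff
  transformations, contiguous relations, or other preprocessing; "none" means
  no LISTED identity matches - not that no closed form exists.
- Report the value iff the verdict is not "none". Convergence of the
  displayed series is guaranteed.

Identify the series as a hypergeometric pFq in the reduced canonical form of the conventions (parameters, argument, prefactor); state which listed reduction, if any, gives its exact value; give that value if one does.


Key step: from the first term 1/2: the constant factors (C = 1/2, x = 1) combine into one prefactor.
Step ratio: r(k) = 1 * (k-6) (k-3/2) / [(k-6/5) (k+1)] - poly over poly, x = 1 from leading terms; C = 1/2 at k = 0.

Reduced: x = 1, 2F1, upper = {-6, -3/2}, lower = {-6/5}, C = 1/2. Verdict (x = 1): the Chu-Vandermonde identity I2 applies (terminating 2F1 at x = 1 with n = 6, b = -3/2, c = -6/5). Hence: 7495631/817152.


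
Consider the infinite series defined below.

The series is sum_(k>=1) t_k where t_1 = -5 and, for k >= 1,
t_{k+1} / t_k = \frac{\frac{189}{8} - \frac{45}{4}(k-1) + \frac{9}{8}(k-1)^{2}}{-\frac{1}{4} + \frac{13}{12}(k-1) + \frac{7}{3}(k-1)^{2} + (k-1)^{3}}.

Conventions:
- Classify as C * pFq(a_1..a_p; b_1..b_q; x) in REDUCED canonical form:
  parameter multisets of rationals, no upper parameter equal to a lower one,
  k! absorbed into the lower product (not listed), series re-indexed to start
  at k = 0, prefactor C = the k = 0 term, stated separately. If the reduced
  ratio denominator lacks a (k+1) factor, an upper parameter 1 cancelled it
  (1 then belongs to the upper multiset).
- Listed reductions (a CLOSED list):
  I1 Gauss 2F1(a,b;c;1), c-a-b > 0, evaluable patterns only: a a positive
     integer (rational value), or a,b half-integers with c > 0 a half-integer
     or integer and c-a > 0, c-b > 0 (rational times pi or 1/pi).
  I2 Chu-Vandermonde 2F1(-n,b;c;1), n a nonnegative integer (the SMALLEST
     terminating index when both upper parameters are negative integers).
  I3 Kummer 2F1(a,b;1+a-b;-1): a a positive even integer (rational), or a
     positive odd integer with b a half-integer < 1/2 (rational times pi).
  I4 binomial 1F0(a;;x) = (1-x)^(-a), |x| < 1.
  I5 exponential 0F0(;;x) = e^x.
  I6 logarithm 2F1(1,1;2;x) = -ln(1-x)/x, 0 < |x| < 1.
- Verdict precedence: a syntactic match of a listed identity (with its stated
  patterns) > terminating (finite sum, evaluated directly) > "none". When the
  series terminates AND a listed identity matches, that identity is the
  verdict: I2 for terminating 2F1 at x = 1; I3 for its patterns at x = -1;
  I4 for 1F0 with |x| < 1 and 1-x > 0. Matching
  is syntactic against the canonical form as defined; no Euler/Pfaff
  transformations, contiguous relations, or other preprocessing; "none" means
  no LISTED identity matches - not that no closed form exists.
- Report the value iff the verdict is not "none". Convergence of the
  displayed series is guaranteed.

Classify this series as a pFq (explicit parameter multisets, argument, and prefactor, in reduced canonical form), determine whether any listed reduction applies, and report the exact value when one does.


First insight: x = \frac{9}{8} and the expanded ratio factors over Q; prefactor -5, roots give parameters.
Step ratio: r(k) = \frac{9}{8} * (k-7) (k-3) / [(k-\frac{1}{6}) (k+\frac{3}{2}) (k+1)] ; factor over Q: parameters, x = \frac{9}{8}, and C = -5.

x = \frac{9}{8} here; the reduced form reads 2F2, upper {-7, -3}, lower {-\frac{1}{6}, \frac{3}{2}}, C = -5. Verdict: terminating - the sum ends at index 3 because -3 is a negative integer; exact evaluation follows. Its exact value is \frac{538063}{220}.


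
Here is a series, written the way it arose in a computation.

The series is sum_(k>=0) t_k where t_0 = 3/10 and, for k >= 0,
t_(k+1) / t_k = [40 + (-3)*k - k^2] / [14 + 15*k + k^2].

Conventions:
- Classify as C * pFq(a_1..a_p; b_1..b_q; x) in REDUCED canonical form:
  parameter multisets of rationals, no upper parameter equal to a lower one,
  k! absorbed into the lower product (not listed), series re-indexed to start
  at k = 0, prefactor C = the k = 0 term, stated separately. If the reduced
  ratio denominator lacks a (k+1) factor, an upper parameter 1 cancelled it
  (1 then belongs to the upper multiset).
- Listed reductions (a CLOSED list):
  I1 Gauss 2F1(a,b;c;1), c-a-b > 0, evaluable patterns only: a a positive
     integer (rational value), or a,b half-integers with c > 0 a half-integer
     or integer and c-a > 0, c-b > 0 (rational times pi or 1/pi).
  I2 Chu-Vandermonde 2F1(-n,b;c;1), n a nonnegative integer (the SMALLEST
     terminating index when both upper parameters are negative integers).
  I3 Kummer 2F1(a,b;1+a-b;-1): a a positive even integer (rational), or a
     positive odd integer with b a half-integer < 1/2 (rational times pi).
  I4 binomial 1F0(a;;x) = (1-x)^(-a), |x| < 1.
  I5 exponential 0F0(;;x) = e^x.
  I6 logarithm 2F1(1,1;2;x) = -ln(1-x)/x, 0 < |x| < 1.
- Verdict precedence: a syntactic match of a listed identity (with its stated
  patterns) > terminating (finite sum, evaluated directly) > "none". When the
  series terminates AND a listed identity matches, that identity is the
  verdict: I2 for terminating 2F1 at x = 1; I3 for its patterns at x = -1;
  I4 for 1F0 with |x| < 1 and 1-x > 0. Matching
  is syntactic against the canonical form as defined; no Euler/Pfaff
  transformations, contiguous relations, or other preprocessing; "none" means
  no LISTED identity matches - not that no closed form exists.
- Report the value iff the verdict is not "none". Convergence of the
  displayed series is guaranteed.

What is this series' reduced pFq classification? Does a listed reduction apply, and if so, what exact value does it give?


Reduced: x = -1, 2F1, upper = {-5, 8}, lower = {14}, C = 3/10. Verdict: this is Kummer's theorem (I3) (x = -1; c = 14 equals 1+a-b for upper {-5, 8}: listed pattern). Exact value: 429/140.

Key observation: x = (-1) and roots of the ratio polynomials (prefactor 3/10) are the negated parameters.
Consecutive-term ratio: r(k) = (-1) * (k-5) (k+8) / [(k+14) (k+1)] - rational; roots negated = parameters, x = (-1), C = 3/10.


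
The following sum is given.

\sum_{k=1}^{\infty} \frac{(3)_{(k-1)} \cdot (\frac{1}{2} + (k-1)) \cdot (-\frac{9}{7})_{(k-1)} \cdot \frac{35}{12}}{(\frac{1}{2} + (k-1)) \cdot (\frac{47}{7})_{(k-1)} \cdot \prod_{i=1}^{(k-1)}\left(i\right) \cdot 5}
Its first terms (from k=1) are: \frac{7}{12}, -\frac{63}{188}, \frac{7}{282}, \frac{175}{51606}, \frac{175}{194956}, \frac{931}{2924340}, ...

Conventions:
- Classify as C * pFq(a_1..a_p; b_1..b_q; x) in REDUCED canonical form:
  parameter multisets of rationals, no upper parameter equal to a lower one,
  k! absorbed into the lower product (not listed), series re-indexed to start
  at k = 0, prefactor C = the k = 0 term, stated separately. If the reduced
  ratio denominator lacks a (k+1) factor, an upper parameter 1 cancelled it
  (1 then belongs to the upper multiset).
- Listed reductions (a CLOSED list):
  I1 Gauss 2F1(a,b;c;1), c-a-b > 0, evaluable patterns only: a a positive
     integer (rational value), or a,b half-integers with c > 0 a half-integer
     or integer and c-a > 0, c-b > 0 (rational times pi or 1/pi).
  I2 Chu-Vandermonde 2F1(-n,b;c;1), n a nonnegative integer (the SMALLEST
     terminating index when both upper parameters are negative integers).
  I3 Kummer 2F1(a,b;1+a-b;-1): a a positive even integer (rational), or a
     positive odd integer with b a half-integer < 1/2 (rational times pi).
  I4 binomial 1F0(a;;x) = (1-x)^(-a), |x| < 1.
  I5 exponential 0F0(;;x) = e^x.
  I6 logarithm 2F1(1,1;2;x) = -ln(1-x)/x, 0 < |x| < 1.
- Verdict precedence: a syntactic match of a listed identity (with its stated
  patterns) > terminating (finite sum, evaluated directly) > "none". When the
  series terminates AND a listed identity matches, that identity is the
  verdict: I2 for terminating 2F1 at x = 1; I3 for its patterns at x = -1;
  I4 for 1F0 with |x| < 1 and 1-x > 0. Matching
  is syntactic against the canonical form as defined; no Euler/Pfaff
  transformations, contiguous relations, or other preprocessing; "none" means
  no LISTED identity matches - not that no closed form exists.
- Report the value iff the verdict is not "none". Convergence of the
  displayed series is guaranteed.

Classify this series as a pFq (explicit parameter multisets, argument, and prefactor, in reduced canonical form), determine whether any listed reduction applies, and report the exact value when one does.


Canonical form: C = \frac{7}{12} times 2F1 with upper {-\frac{9}{7}, 3}, lower {\frac{47}{7}}, x = 1. Verdict at x = 1: the Gauss summation I1 matches (x = 1: the Gamma ratio telescopes since c-a-b = 5 > 0 and a = 3 in Z>0). Hence: \frac{286}{1029}.

Structural cue: t_0 being \frac{7}{12}, the constant factors (C = 7/12, x = 1) combine into one prefactor.
Consecutive-term ratio: r(k) = 1 * (k-\frac{9}{7}) (k+3) / [(k+\frac{47}{7}) (k+1)] - rational in k, leading ratio 1; with t_0 = \frac{7}{12}, classification follows.


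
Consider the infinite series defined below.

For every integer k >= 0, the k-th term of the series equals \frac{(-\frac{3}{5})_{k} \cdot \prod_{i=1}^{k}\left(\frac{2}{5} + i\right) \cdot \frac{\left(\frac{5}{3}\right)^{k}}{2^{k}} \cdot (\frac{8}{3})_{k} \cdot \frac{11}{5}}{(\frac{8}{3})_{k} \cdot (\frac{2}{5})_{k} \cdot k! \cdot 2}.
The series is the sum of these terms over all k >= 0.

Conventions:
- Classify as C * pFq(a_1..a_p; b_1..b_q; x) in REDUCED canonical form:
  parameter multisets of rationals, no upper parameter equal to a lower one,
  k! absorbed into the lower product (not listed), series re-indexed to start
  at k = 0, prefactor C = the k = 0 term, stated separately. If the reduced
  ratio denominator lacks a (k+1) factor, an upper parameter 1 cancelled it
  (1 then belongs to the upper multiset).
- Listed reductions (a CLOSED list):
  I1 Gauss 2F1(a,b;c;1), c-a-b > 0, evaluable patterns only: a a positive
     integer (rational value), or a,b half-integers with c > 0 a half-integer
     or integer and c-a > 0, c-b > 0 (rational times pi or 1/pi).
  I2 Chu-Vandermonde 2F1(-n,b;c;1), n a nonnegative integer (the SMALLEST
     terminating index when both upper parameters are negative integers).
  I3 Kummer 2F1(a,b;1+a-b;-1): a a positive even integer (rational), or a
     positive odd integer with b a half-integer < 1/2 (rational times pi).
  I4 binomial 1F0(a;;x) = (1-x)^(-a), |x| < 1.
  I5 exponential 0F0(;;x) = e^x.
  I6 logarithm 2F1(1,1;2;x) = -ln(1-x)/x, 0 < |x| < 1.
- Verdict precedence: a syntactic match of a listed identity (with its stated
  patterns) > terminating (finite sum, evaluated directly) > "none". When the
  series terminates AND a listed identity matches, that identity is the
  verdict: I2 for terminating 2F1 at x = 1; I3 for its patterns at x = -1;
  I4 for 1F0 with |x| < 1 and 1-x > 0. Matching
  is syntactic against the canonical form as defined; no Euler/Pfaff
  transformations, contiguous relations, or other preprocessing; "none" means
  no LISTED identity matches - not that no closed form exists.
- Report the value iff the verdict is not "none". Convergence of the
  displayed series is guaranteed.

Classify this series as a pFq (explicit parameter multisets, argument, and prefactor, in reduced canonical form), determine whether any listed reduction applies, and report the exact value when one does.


With C = \frac{11}{10}: the canonical form is 2F1(-\frac{3}{5}, \frac{7}{5}; \frac{2}{5}; \frac{5}{6}). Verdict: none. A 2F1 with upper {-\frac{3}{5}, \frac{7}{5}} fits none of I1-I6 at x = \frac{5}{6}; the sum runs forever.

Structural cue: x = \frac{5}{6} and the running product (C = 11/10, x = 5/6) telescopes to a rising factorial.
Term ratio: r(k) = \frac{5}{6} * (k-\frac{3}{5}) (k+\frac{7}{5}) / [(k+\frac{2}{5}) (k+1)] - poly over poly, x = \frac{5}{6} from leading terms; C = \frac{11}{10} at k = 0.


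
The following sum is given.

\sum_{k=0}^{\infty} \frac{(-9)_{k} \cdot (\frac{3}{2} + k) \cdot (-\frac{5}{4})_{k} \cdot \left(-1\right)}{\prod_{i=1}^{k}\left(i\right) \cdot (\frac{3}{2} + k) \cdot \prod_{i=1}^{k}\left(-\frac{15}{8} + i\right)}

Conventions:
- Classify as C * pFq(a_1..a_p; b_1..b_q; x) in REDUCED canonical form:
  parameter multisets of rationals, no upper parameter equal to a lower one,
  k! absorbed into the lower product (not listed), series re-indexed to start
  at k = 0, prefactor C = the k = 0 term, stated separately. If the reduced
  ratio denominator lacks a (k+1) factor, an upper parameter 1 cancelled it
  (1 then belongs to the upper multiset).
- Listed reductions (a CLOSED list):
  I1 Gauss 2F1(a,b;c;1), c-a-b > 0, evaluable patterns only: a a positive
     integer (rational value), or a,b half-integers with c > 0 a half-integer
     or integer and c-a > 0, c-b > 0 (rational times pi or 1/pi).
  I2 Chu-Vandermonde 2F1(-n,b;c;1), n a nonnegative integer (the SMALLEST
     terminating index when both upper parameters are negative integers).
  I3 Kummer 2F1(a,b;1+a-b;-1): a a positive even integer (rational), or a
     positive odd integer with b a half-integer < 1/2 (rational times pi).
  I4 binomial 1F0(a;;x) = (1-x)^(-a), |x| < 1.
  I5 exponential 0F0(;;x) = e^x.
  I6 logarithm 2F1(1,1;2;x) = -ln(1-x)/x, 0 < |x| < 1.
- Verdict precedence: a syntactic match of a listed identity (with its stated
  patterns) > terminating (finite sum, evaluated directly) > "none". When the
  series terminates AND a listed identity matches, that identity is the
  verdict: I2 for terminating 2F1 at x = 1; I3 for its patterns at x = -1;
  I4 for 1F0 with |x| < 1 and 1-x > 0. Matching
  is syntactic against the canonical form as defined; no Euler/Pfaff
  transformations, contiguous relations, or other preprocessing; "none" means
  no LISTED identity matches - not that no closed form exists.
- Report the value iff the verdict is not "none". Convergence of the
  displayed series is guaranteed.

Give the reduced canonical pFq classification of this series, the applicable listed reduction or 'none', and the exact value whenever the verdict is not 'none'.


With C = -1: the canonical form is 2F1(-9, -\frac{5}{4}; -\frac{7}{8}; 1). Verdict: Chu-Vandermonde (I2) fires (terminating 2F1 at x = 1 with n = 9, b = -5/4, c = -\frac{7}{8}). Its exact value is \frac{509937}{10045}.

Key observation: from the first term -1: the product of the first k integers (C = -1, x = 1) is k!.
Consecutive-term ratio: r(k) = 1 * (k-9) (k-\frac{5}{4}) / [(k-\frac{7}{8}) (k+1)] - rational in k. x = 1; t_0 = -1; negate the roots.


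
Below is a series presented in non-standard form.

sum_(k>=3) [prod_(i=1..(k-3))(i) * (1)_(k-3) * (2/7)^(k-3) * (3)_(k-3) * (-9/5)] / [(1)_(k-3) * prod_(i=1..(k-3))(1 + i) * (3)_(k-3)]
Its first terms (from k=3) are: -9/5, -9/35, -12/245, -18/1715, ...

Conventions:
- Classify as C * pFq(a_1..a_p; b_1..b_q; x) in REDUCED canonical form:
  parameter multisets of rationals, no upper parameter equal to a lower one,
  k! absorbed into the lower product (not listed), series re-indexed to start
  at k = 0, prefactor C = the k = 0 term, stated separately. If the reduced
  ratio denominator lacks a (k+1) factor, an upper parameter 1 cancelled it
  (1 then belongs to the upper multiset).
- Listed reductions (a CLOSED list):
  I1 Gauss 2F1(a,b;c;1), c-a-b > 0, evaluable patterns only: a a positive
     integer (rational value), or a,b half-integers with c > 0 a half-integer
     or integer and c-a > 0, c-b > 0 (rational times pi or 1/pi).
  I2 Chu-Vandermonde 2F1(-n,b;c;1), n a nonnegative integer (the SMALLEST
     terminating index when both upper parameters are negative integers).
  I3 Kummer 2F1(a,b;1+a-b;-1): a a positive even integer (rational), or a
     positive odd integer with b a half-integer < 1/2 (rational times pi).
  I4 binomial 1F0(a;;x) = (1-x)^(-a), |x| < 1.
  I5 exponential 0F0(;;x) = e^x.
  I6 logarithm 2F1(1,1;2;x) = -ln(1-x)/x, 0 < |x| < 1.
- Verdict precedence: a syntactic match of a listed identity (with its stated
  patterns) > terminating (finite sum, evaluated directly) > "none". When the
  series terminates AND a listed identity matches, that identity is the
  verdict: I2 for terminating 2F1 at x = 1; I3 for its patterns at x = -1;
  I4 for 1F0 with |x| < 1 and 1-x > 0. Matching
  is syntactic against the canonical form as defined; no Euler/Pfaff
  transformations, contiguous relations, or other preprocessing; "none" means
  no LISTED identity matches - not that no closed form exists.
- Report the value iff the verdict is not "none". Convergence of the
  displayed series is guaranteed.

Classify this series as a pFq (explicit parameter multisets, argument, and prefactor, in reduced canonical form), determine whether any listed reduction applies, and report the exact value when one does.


This is -9/5 * 2F1(1, 1; 2; 2/7) in reduced canonical form. Verdict: logarithm (I6) applies (the logarithm: parameters (1,1;2), x = 2/7). Value: (63/10) * ln(5/7).

Structural cue: from the first term -9/5: the parameter 3 appears in both the upper and lower lists and cancels.
Adjacent-term ratio: r(k) = (2/7) * (k+1) (k+1) / [(k+2) (k+1)] ; factor over Q: parameters, x = (2/7), and C = -9/5.


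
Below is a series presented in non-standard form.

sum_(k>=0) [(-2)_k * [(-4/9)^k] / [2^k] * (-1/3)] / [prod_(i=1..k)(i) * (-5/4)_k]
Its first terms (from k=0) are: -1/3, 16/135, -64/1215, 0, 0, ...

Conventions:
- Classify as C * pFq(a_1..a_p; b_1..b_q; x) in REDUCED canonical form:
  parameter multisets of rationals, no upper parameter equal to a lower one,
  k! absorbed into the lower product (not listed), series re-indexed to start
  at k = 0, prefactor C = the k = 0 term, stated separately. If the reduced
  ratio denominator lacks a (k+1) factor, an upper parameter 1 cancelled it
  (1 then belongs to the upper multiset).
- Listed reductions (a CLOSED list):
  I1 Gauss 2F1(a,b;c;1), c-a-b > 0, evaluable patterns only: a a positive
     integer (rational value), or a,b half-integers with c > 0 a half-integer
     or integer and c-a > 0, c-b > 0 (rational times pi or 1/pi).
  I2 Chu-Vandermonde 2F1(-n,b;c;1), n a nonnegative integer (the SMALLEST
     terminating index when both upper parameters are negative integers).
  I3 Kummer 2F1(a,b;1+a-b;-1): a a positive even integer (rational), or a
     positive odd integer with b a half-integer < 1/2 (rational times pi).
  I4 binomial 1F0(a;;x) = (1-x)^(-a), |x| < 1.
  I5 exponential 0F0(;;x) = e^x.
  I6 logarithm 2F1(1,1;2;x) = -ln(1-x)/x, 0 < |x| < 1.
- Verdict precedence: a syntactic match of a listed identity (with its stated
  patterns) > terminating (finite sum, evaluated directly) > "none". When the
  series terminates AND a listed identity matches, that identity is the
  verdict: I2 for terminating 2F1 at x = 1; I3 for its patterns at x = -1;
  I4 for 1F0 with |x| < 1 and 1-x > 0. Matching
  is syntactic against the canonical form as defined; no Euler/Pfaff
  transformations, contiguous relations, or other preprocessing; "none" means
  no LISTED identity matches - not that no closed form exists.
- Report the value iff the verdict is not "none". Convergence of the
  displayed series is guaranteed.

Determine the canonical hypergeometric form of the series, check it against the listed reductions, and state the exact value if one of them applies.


x = -2/9 here; the reduced form reads 1F1, upper {-2}, lower {-5/4}, C = -1/3. Verdict: terminating - the sum ends at index 2 because -2 is a negative integer; exact evaluation follows. Sum: -65/243.

The tell: t_0 being -1/3, the product of the first k integers (prefactor -1/3) is k!.
Consecutive-term ratio: r(k) = (-2/9) * (k-2) / [(k-5/4) (k+1)] - rational in k. x = (-2/9); t_0 = -1/3; negate the roots.
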